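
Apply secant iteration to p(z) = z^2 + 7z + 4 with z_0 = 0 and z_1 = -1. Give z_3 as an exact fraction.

-5/8

p(0) = 4, p(-1) = -2. z_2 = (-1) - (-2)·((-1) - 0)/((-2) - 4) = -2/3.
p(-1) = -2, p(-2/3) = -2/9. z_3 = (-2/3) - (-2/9)·((-2/3) - (-1))/((-2/9) - (-2)) = -5/8.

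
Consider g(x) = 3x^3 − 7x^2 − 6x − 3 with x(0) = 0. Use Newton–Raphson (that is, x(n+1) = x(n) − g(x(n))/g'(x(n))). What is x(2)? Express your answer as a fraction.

2/13

g'(x) = 9x^2 − 14x − 6.
g(0) = −3, g'(0) = −6, so x(1) = 0 − (−3)/(−6) = −1/2.
g(−1/2) = −17/8, g'(−1/2) = 13/4, so x(2) = (−1/2) − (−17/8)/(13/4) = 2/13.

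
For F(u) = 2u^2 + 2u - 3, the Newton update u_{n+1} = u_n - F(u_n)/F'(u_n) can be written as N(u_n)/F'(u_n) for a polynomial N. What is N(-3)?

F'(u) = 4u + 2.
N(u) = u·F'(u) - F(u) = u·(4u + 2) - (2u^2 + 2u - 3) = 2u^2 + 3.
N(-3) = 21.

21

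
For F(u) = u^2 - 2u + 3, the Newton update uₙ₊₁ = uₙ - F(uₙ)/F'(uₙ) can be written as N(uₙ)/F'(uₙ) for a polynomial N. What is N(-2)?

1

F'(u) = 2u - 2.
N(u) = u·F'(u) - F(u) = u·(2u - 2) - (u^2 - 2u + 3) = u^2 - 3.
N(-2) = 1.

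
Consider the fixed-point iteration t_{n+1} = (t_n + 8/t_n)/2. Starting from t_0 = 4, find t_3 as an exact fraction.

t_1 = (4 + 8/4)/2 = 3.
t_2 = (3 + 8/3)/2 = 17/6.
t_3 = (17/6 + 8/(17/6))/2 = 577/204.

577/204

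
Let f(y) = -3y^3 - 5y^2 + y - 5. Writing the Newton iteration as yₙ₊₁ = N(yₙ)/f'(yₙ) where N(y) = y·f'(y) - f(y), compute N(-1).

f'(y) = -9y^2 - 10y + 1.
N(y) = y·f'(y) - f(y) = y·(-9y^2 - 10y + 1) - (-3y^3 - 5y^2 + y - 5) = -6y^3 - 5y^2 + 5.
N(-1) = 6.

6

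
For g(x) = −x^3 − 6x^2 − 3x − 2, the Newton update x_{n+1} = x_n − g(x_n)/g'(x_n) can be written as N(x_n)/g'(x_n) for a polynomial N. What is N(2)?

−38

g'(x) = −3x^2 − 12x − 3.
N(x) = x·g'(x) − g(x) = x·(−3x^2 − 12x − 3) − (−x^3 − 6x^2 − 3x − 2) = −2x^3 − 6x^2 + 2.
N(2) = −38.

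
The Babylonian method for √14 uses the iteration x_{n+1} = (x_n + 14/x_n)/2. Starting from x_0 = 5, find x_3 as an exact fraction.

x_1 = (5 + 14/5)/2 = 39/10.
x_2 = (39/10 + 14/(39/10))/2 = 2921/780.
x_3 = (2921/780 + 14/(2921/780))/2 = 17049841/4556760.

17049841/4556760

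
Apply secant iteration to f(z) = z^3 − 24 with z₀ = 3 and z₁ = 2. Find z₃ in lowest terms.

4650/1603

f(3) = 3, f(2) = −16. z₂ = 2 − (−16)·(2 − 3)/((−16) − 3) = 54/19.
f(2) = −16, f(54/19) = −7152/6859. z₃ = (54/19) − (−7152/6859)·((54/19) − 2)/((−7152/6859) − (−16)) = 4650/1603.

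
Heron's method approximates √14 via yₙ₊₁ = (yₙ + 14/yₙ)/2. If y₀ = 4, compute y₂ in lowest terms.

y₁ = (4 + 14/4)/2 = 15/4.
y₂ = (15/4 + 14/(15/4))/2 = 449/120.

449/120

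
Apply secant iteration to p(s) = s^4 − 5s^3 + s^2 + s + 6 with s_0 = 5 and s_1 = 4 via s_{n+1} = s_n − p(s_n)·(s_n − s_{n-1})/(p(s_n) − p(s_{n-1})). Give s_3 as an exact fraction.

5727443/1191259

p(5) = 36, p(4) = −38. s_2 = 4 − (−38)·(4 − 5)/((−38) − 36) = 167/37.
p(4) = −38, p(167/37) = −25950276/1874161. s_3 = (167/37) − (−25950276/1874161)·((167/37) − 4)/((−25950276/1874161) − (−38)) = 5727443/1191259.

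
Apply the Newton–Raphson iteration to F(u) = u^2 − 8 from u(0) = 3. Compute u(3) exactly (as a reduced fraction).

665857/235416

F'(u) = 2u.
F(3) = 1, F'(3) = 6, so u(1) = 3 − 1/6 = 17/6.
F(17/6) = 1/36, F'(17/6) = 17/3, so u(2) = (17/6) − (1/36)/(17/3) = 577/204.
F(577/204) = 1/41616, F'(577/204) = 577/102, so u(3) = (577/204) − (1/41616)/(577/102) = 665857/235416.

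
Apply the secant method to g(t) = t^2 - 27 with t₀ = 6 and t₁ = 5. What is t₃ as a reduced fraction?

g(6) = 9, g(5) = -2. t₂ = 5 - (-2)·(5 - 6)/((-2) - 9) = 57/11.
g(5) = -2, g(57/11) = -18/121. t₃ = (57/11) - (-18/121)·((57/11) - 5)/((-18/121) - (-2)) = 291/56.

291/56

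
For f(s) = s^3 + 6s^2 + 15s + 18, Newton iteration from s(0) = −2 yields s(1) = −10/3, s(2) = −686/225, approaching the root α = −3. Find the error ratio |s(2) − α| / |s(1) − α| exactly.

s(1) − α = −10/3 − (−3) = −10/3 + 3 = −1/3, so |s(1) − α| = 1/3.
s(2) − α = −686/225 − (−3) = −686/225 + 3 = −11/225, so |s(2) − α| = 11/225.
Ratio = (11/225) / (1/3) = 11/75.

11/75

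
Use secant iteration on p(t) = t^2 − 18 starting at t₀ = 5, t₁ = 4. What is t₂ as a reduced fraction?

p(5) = 7, p(4) = −2. t₂ = 4 − (−2)·(4 − 5)/((−2) − 7) = 38/9.

38/9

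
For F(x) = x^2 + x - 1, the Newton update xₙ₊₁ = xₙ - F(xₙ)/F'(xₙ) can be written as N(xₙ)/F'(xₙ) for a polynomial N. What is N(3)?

10

F'(x) = 2x + 1.
N(x) = x·F'(x) - F(x) = x·(2x + 1) - (x^2 + x - 1) = x^2 + 1.
N(3) = 10.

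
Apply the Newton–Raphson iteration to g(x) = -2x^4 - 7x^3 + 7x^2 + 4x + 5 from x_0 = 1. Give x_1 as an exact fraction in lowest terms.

g'(x) = -8x^3 - 21x^2 + 14x + 4.
g(1) = 7, g'(1) = -11, so x_1 = 1 - 7/(-11) = 18/11.

18/11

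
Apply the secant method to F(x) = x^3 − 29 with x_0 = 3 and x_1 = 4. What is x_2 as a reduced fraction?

113/37

F(3) = −2, F(4) = 35. x_2 = 4 − 35·(4 − 3)/(35 − (−2)) = 113/37.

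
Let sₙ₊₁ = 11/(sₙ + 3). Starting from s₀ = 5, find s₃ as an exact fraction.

385/193

s₁ = 11/(5 + 3) = 11/8.
s₂ = 11/(11/8 + 3) = 88/35.
s₃ = 11/(88/35 + 3) = 385/193.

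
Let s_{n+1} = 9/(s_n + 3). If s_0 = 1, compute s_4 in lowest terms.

s_1 = 9/(1 + 3) = 9/4.
s_2 = 9/(9/4 + 3) = 12/7.
s_3 = 9/(12/7 + 3) = 21/11.
s_4 = 9/(21/11 + 3) = 11/6.

11/6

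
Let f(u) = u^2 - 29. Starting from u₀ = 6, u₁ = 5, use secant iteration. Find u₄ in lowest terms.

f(6) = 7, f(5) = -4. u₂ = 5 - (-4)·(5 - 6)/((-4) - 7) = 59/11.
f(5) = -4, f(59/11) = -28/121. u₃ = (59/11) - (-28/121)·((59/11) - 5)/((-28/121) - (-4)) = 307/57.
f(59/11) = -28/121, f(307/57) = 28/3249. u₄ = (307/57) - (28/3249)·((307/57) - (59/11))/((28/3249) - (-28/121)) = 9074/1685.

9074/1685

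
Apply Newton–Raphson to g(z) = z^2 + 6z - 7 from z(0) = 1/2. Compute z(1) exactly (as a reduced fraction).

g'(z) = 2z + 6.
g(1/2) = -15/4, g'(1/2) = 7, so z(1) = (1/2) - (-15/4)/7 = 29/28.

29/28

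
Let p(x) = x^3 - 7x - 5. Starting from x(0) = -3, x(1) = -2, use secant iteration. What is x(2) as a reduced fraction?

-25/12

p(-3) = -11, p(-2) = 1. x(2) = (-2) - 1·((-2) - (-3))/(1 - (-11)) = -25/12.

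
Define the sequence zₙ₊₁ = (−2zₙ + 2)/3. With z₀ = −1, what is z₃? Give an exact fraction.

z₁ = (−2·(−1) + 2)/3 = 4/3.
z₂ = (−2·(4/3) + 2)/3 = −2/9.
z₃ = (−2·(−2/9) + 2)/3 = 22/27.

22/27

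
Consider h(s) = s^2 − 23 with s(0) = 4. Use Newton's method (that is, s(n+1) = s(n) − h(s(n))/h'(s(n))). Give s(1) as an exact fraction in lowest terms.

h'(s) = 2s.
h(4) = −7, h'(4) = 8, so s(1) = 4 − (−7)/8 = 39/8.

39/8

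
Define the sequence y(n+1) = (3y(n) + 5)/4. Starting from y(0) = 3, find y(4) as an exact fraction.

y(1) = (3·3 + 5)/4 = 7/2.
y(2) = (3·(7/2) + 5)/4 = 31/8.
y(3) = (3·(31/8) + 5)/4 = 133/32.
y(4) = (3·(133/32) + 5)/4 = 559/128.

559/128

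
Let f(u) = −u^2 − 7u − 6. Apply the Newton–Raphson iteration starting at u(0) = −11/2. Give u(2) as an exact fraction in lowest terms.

−7873/1312

f'(u) = −2u − 7.
f(−11/2) = 9/4, f'(−11/2) = 4, so u(1) = (−11/2) − (9/4)/4 = −97/16.
f(−97/16) = −81/256, f'(−97/16) = 41/8, so u(2) = (−97/16) − (−81/256)/(41/8) = −7873/1312.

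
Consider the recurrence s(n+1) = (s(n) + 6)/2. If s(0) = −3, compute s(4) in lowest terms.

s(1) = ((−3) + 6)/2 = 3/2.
s(2) = ((3/2) + 6)/2 = 15/4.
s(3) = ((15/4) + 6)/2 = 39/8.
s(4) = ((39/8) + 6)/2 = 87/16.

87/16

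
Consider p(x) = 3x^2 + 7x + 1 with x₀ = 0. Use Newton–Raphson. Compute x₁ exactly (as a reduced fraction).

−1/7

p'(x) = 6x + 7.
p(0) = 1, p'(0) = 7, so x₁ = 0 − 1/7 = −1/7.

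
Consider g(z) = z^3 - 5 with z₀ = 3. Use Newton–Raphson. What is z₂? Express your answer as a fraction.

g'(z) = 3z^2.
g(3) = 22, g'(3) = 27, so z₁ = 3 - 22/27 = 59/27.
g(59/27) = 106964/19683, g'(59/27) = 3481/243, so z₂ = (59/27) - (106964/19683)/(3481/243) = 509173/281961.

509173/281961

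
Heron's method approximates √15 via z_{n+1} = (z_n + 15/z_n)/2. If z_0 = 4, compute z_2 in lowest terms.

z_1 = (4 + 15/4)/2 = 31/8.
z_2 = (31/8 + 15/(31/8))/2 = 1921/496.

1921/496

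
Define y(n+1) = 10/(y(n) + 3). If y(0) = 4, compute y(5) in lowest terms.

7990/4027

y(1) = 10/(4 + 3) = 10/7.
y(2) = 10/(10/7 + 3) = 70/31.
y(3) = 10/(70/31 + 3) = 310/163.
y(4) = 10/(310/163 + 3) = 1630/799.
y(5) = 10/(1630/799 + 3) = 7990/4027.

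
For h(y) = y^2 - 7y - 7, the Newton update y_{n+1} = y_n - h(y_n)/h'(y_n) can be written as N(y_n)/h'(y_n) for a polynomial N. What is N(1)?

8

h'(y) = 2y - 7.
N(y) = y·h'(y) - h(y) = y·(2y - 7) - (y^2 - 7y - 7) = y^2 + 7.
N(1) = 8.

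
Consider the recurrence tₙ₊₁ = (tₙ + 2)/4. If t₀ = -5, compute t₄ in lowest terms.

t₁ = ((-5) + 2)/4 = -3/4.
t₂ = ((-3/4) + 2)/4 = 5/16.
t₃ = ((5/16) + 2)/4 = 37/64.
t₄ = ((37/64) + 2)/4 = 165/256.

165/256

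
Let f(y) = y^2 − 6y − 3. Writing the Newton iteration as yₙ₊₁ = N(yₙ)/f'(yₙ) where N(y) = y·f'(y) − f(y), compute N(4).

19

f'(y) = 2y − 6.
N(y) = y·f'(y) − f(y) = y·(2y − 6) − (y^2 − 6y − 3) = y^2 + 3.
N(4) = 19.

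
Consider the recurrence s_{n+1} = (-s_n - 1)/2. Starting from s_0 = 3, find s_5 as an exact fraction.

s_1 = (-3 - 1)/2 = -2.
s_2 = (-(-2) - 1)/2 = 1/2.
s_3 = (-(1/2) - 1)/2 = -3/4.
s_4 = (-(-3/4) - 1)/2 = -1/8.
s_5 = (-(-1/8) - 1)/2 = -7/16.

-7/16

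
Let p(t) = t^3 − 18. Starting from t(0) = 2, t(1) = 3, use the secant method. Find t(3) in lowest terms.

p(2) = −10, p(3) = 9. t(2) = 3 − 9·(3 − 2)/(9 − (−10)) = 48/19.
p(3) = 9, p(48/19) = −12870/6859. t(3) = (48/19) − (−12870/6859)·((48/19) − 3)/((−12870/6859) − 9) = 2402/921.

2402/921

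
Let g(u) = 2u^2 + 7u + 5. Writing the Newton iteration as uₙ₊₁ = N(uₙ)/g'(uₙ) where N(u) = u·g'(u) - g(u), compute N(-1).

g'(u) = 4u + 7.
N(u) = u·g'(u) - g(u) = u·(4u + 7) - (2u^2 + 7u + 5) = 2u^2 - 5.
N(-1) = -3.

-3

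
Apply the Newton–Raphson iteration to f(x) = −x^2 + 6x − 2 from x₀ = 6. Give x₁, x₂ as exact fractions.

x₁ = 17/3, x₂ = 271/48

f'(x) = −2x + 6.
f(6) = −2, f'(6) = −6, so x₁ = 6 − (−2)/(−6) = 17/3.
f(17/3) = −1/9, f'(17/3) = −16/3, so x₂ = (17/3) − (−1/9)/(−16/3) = 271/48.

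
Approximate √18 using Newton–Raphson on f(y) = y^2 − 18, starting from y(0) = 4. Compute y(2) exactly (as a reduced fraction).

577/136

f'(y) = 2y.
f(4) = −2, f'(4) = 8, so y(1) = 4 − (−2)/8 = 17/4.
f(17/4) = 1/16, f'(17/4) = 17/2, so y(2) = (17/4) − (1/16)/(17/2) = 577/136.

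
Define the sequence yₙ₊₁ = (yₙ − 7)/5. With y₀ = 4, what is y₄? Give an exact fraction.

y₁ = (4 − 7)/5 = −3/5.
y₂ = ((−3/5) − 7)/5 = −38/25.
y₃ = ((−38/25) − 7)/5 = −213/125.
y₄ = ((−213/125) − 7)/5 = −1088/625.

−1088/625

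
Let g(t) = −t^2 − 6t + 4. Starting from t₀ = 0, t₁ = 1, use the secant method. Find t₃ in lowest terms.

32/53

g(0) = 4, g(1) = −3. t₂ = 1 − (−3)·(1 − 0)/((−3) − 4) = 4/7.
g(1) = −3, g(4/7) = 12/49. t₃ = (4/7) − (12/49)·((4/7) − 1)/((12/49) − (−3)) = 32/53.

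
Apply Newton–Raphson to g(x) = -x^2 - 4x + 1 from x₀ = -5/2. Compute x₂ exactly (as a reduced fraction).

-857/168

g'(x) = -2x - 4.
g(-5/2) = 19/4, g'(-5/2) = 1, so x₁ = (-5/2) - (19/4)/1 = -29/4.
g(-29/4) = -361/16, g'(-29/4) = 21/2, so x₂ = (-29/4) - (-361/16)/(21/2) = -857/168.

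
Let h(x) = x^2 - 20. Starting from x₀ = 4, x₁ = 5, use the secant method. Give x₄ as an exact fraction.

h(4) = -4, h(5) = 5. x₂ = 5 - 5·(5 - 4)/(5 - (-4)) = 40/9.
h(5) = 5, h(40/9) = -20/81. x₃ = (40/9) - (-20/81)·((40/9) - 5)/((-20/81) - 5) = 76/17.
h(40/9) = -20/81, h(76/17) = -4/289. x₄ = (76/17) - (-4/289)·((76/17) - (40/9))/((-4/289) - (-20/81)) = 1525/341.

1525/341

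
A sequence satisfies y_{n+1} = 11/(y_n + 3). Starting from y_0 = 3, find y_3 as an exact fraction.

319/153

y_1 = 11/(3 + 3) = 11/6.
y_2 = 11/(11/6 + 3) = 66/29.
y_3 = 11/(66/29 + 3) = 319/153.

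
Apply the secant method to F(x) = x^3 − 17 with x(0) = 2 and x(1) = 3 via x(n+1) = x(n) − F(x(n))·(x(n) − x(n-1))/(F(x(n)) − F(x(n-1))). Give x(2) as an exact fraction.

47/19

F(2) = −9, F(3) = 10. x(2) = 3 − 10·(3 − 2)/(10 − (−9)) = 47/19.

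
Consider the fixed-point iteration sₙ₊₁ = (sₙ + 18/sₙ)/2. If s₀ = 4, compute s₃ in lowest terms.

665857/156944

s₁ = (4 + 18/4)/2 = 17/4.
s₂ = (17/4 + 18/(17/4))/2 = 577/136.
s₃ = (577/136 + 18/(577/136))/2 = 665857/156944.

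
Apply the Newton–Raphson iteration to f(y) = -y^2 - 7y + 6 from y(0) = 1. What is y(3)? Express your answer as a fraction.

3167719/4103253

f'(y) = -2y - 7.
f(1) = -2, f'(1) = -9, so y(1) = 1 - (-2)/(-9) = 7/9.
f(7/9) = -4/81, f'(7/9) = -77/9, so y(2) = (7/9) - (-4/81)/(-77/9) = 535/693.
f(535/693) = -16/480249, f'(535/693) = -5921/693, so y(3) = (535/693) - (-16/480249)/(-5921/693) = 3167719/4103253.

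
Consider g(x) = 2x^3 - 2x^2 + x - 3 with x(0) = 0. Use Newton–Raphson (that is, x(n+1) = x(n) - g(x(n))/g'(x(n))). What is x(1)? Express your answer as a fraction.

3

g'(x) = 6x^2 - 4x + 1.
g(0) = -3, g'(0) = 1, so x(1) = 0 - (-3)/1 = 3.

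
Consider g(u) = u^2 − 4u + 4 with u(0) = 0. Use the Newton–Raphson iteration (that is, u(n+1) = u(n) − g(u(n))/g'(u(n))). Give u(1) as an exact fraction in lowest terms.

g'(u) = 2u − 4.
g(0) = 4, g'(0) = −4, so u(1) = 0 − 4/(−4) = 1.

1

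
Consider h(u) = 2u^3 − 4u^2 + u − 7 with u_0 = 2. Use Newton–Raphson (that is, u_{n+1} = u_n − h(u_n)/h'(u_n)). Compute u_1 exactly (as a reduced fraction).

h'(u) = 6u^2 − 8u + 1.
h(2) = −5, h'(2) = 9, so u_1 = 2 − (−5)/9 = 23/9.

23/9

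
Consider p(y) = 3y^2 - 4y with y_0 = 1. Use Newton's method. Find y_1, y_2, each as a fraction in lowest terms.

p'(y) = 6y - 4.
p(1) = -1, p'(1) = 2, so y_1 = 1 - (-1)/2 = 3/2.
p(3/2) = 3/4, p'(3/2) = 5, so y_2 = (3/2) - (3/4)/5 = 27/20.

y_1 = 3/2, y_2 = 27/20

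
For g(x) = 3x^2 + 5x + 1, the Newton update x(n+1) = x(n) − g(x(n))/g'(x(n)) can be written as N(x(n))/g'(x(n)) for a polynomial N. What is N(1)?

2

g'(x) = 6x + 5.
N(x) = x·g'(x) − g(x) = x·(6x + 5) − (3x^2 + 5x + 1) = 3x^2 − 1.
N(1) = 2.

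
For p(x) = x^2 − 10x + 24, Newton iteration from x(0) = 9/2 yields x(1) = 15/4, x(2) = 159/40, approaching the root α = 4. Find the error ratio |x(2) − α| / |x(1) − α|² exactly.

2/5

x(1) − α = 15/4 − 4 = −1/4, so |x(1) − α| = 1/4.
x(2) − α = 159/40 − 4 = −1/40, so |x(2) − α| = 1/40.
|x(1) − α|² = 1/16.
Ratio = (1/40) / (1/16) = 2/5.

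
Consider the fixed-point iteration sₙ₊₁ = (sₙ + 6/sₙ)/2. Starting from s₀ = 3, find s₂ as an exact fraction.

s₁ = (3 + 6/3)/2 = 5/2.
s₂ = (5/2 + 6/(5/2))/2 = 49/20.

49/20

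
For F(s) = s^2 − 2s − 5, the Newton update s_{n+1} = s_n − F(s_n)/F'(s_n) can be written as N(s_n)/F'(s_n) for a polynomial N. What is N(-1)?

F'(s) = 2s − 2.
N(s) = s·F'(s) − F(s) = s·(2s − 2) − (s^2 − 2s − 5) = s^2 + 5.
N(-1) = 6.

6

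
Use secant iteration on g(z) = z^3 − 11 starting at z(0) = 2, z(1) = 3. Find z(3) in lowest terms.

16025/7267

g(2) = −3, g(3) = 16. z(2) = 3 − 16·(3 − 2)/(16 − (−3)) = 41/19.
g(3) = 16, g(41/19) = −6528/6859. z(3) = (41/19) − (−6528/6859)·((41/19) − 3)/((−6528/6859) − 16) = 16025/7267.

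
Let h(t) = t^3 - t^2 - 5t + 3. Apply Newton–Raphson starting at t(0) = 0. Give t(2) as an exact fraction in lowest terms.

183/320

h'(t) = 3t^2 - 2t - 5.
h(0) = 3, h'(0) = -5, so t(1) = 0 - 3/(-5) = 3/5.
h(3/5) = -18/125, h'(3/5) = -128/25, so t(2) = (3/5) - (-18/125)/(-128/25) = 183/320.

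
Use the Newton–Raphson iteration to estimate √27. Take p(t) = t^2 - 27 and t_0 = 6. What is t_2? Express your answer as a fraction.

291/56

p'(t) = 2t.
p(6) = 9, p'(6) = 12, so t_1 = 6 - 9/12 = 21/4.
p(21/4) = 9/16, p'(21/4) = 21/2, so t_2 = (21/4) - (9/16)/(21/2) = 291/56.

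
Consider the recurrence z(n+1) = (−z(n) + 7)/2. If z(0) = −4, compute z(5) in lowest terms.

81/32

z(1) = (−(−4) + 7)/2 = 11/2.
z(2) = (−(11/2) + 7)/2 = 3/4.
z(3) = (−(3/4) + 7)/2 = 25/8.
z(4) = (−(25/8) + 7)/2 = 31/16.
z(5) = (−(31/16) + 7)/2 = 81/32.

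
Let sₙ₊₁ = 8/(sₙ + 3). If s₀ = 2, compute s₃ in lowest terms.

184/109

s₁ = 8/(2 + 3) = 8/5.
s₂ = 8/(8/5 + 3) = 40/23.
s₃ = 8/(40/23 + 3) = 184/109.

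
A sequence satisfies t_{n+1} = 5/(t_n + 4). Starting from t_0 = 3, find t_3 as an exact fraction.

165/167

t_1 = 5/(3 + 4) = 5/7.
t_2 = 5/(5/7 + 4) = 35/33.
t_3 = 5/(35/33 + 4) = 165/167.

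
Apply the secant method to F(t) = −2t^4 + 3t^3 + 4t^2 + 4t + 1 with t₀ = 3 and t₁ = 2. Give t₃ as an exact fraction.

F(3) = −32, F(2) = 17. t₂ = 2 − 17·(2 − 3)/(17 − (−32)) = 115/49.
F(2) = 17, F(115/49) = 60663616/5764801. t₃ = (115/49) − (60663616/5764801)·((115/49) − 2)/((60663616/5764801) − 17) = 6392739/2196353.

6392739/2196353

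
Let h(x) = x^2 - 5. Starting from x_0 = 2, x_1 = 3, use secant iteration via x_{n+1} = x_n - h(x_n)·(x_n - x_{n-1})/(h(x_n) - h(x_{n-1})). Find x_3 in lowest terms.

h(2) = -1, h(3) = 4. x_2 = 3 - 4·(3 - 2)/(4 - (-1)) = 11/5.
h(3) = 4, h(11/5) = -4/25. x_3 = (11/5) - (-4/25)·((11/5) - 3)/((-4/25) - 4) = 29/13.

29/13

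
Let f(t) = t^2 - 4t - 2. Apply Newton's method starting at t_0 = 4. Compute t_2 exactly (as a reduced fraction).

89/20

f'(t) = 2t - 4.
f(4) = -2, f'(4) = 4, so t_1 = 4 - (-2)/4 = 9/2.
f(9/2) = 1/4, f'(9/2) = 5, so t_2 = (9/2) - (1/4)/5 = 89/20.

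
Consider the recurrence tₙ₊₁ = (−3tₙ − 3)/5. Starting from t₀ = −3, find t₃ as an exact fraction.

24/125

t₁ = (−3·(−3) − 3)/5 = 6/5.
t₂ = (−3·(6/5) − 3)/5 = −33/25.
t₃ = (−3·(−33/25) − 3)/5 = 24/125.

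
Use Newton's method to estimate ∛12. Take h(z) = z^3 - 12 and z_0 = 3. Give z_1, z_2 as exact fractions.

h'(z) = 3z^2.
h(3) = 15, h'(3) = 27, so z_1 = 3 - 15/27 = 22/9.
h(22/9) = 1900/729, h'(22/9) = 484/27, so z_2 = (22/9) - (1900/729)/(484/27) = 7511/3267.

z_1 = 22/9, z_2 = 7511/3267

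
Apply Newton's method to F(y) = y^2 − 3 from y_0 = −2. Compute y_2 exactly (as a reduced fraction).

−97/56

F'(y) = 2y.
F(−2) = 1, F'(−2) = −4, so y_1 = (−2) − 1/(−4) = −7/4.
F(−7/4) = 1/16, F'(−7/4) = −7/2, so y_2 = (−7/4) − (1/16)/(−7/2) = −97/56.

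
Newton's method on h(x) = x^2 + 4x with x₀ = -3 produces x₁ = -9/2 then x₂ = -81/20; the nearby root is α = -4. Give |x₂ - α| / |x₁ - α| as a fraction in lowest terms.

x₁ - α = -9/2 - (-4) = -9/2 + 4 = -1/2, so |x₁ - α| = 1/2.
x₂ - α = -81/20 - (-4) = -81/20 + 4 = -1/20, so |x₂ - α| = 1/20.
Ratio = (1/20) / (1/2) = 1/10.

1/10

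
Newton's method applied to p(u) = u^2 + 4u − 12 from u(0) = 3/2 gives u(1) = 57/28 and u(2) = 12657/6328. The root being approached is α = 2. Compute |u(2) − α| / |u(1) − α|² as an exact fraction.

u(1) − α = 57/28 − 2 = 1/28, so |u(1) − α| = 1/28.
u(2) − α = 12657/6328 − 2 = 1/6328, so |u(2) − α| = 1/6328.
|u(1) − α|² = 1/784.
Ratio = (1/6328) / (1/784) = 14/113.

14/113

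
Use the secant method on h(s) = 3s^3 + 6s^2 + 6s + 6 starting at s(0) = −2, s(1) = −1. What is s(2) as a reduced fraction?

−4/3

h(−2) = −6, h(−1) = 3. s(2) = (−1) − 3·((−1) − (−2))/(3 − (−6)) = −4/3.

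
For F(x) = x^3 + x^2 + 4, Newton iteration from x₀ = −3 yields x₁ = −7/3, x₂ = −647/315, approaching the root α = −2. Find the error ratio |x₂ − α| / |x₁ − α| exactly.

17/105

x₁ − α = −7/3 − (−2) = −7/3 + 2 = −1/3, so |x₁ − α| = 1/3.
x₂ − α = −647/315 − (−2) = −647/315 + 2 = −17/315, so |x₂ − α| = 17/315.
Ratio = (17/315) / (1/3) = 17/105.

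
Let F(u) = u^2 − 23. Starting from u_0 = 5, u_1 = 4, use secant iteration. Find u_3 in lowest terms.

379/79

F(5) = 2, F(4) = −7. u_2 = 4 − (−7)·(4 − 5)/((−7) − 2) = 43/9.
F(4) = −7, F(43/9) = −14/81. u_3 = (43/9) − (−14/81)·((43/9) − 4)/((−14/81) − (−7)) = 379/79.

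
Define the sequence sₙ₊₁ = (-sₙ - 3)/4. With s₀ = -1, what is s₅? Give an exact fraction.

s₁ = (-(-1) - 3)/4 = -1/2.
s₂ = (-(-1/2) - 3)/4 = -5/8.
s₃ = (-(-5/8) - 3)/4 = -19/32.
s₄ = (-(-19/32) - 3)/4 = -77/128.
s₅ = (-(-77/128) - 3)/4 = -307/512.

-307/512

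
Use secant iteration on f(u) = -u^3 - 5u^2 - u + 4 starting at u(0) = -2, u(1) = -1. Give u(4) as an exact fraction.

-34982660/30185707

f(-2) = -6, f(-1) = 1. u(2) = (-1) - 1·((-1) - (-2))/(1 - (-6)) = -8/7.
f(-1) = 1, f(-8/7) = 36/343. u(3) = (-8/7) - (36/343)·((-8/7) - (-1))/((36/343) - 1) = -356/307.
f(-8/7) = 36/343, f(-356/307) = -131328/28934443. u(4) = (-356/307) - (-131328/28934443)·((-356/307) - (-8/7))/((-131328/28934443) - (36/343)) = -34982660/30185707.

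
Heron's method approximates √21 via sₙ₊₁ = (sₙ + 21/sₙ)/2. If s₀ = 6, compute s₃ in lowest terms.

970993/211888

s₁ = (6 + 21/6)/2 = 19/4.
s₂ = (19/4 + 21/(19/4))/2 = 697/152.
s₃ = (697/152 + 21/(697/152))/2 = 970993/211888.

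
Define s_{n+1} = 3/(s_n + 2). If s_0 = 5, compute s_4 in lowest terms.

s_1 = 3/(5 + 2) = 3/7.
s_2 = 3/(3/7 + 2) = 21/17.
s_3 = 3/(21/17 + 2) = 51/55.
s_4 = 3/(51/55 + 2) = 165/161.

165/161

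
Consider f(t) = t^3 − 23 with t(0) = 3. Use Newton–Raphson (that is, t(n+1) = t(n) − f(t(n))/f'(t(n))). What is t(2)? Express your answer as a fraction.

f'(t) = 3t^2.
f(3) = 4, f'(3) = 27, so t(1) = 3 − 4/27 = 77/27.
f(77/27) = 3824/19683, f'(77/27) = 5929/243, so t(2) = (77/27) − (3824/19683)/(5929/243) = 1365775/480249.

1365775/480249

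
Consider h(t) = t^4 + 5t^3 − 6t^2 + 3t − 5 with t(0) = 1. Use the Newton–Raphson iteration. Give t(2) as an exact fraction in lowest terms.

h'(t) = 4t^3 + 15t^2 − 12t + 3.
h(1) = −2, h'(1) = 10, so t(1) = 1 − (−2)/10 = 6/5.
h(6/5) = 421/625, h'(6/5) = 2139/125, so t(2) = (6/5) − (421/625)/(2139/125) = 12413/10695.

12413/10695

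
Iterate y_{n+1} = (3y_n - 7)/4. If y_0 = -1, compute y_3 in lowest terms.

y_1 = (3·(-1) - 7)/4 = -5/2.
y_2 = (3·(-5/2) - 7)/4 = -29/8.
y_3 = (3·(-29/8) - 7)/4 = -143/32.

-143/32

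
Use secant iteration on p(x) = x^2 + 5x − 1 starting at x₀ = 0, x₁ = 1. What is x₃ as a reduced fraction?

p(0) = −1, p(1) = 5. x₂ = 1 − 5·(1 − 0)/(5 − (−1)) = 1/6.
p(1) = 5, p(1/6) = −5/36. x₃ = (1/6) − (−5/36)·((1/6) − 1)/((−5/36) − 5) = 7/37.

7/37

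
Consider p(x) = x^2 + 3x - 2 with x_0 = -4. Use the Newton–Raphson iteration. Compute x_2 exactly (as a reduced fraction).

-374/105

p'(x) = 2x + 3.
p(-4) = 2, p'(-4) = -5, so x_1 = (-4) - 2/(-5) = -18/5.
p(-18/5) = 4/25, p'(-18/5) = -21/5, so x_2 = (-18/5) - (4/25)/(-21/5) = -374/105.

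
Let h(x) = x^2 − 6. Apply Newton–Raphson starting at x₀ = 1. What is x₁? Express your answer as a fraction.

h'(x) = 2x.
h(1) = −5, h'(1) = 2, so x₁ = 1 − (−5)/2 = 7/2.

7/2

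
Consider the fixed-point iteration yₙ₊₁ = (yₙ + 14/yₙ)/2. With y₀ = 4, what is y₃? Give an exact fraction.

403201/107760

y₁ = (4 + 14/4)/2 = 15/4.
y₂ = (15/4 + 14/(15/4))/2 = 449/120.
y₃ = (449/120 + 14/(449/120))/2 = 403201/107760.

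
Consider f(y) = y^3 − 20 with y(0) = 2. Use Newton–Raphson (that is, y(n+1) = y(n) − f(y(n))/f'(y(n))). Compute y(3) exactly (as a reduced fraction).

301027/110889

f'(y) = 3y^2.
f(2) = −12, f'(2) = 12, so y(1) = 2 − (−12)/12 = 3.
f(3) = 7, f'(3) = 27, so y(2) = 3 − 7/27 = 74/27.
f(74/27) = 11564/19683, f'(74/27) = 5476/243, so y(3) = (74/27) − (11564/19683)/(5476/243) = 301027/110889.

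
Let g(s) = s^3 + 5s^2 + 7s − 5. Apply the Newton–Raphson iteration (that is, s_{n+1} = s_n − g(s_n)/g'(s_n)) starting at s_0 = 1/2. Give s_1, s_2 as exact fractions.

s_1 = 26/51, s_2 = 870787/1708245

g'(s) = 3s^2 + 10s + 7.
g(1/2) = −1/8, g'(1/2) = 51/4, so s_1 = (1/2) − (−1/8)/(51/4) = 26/51.
g(26/51) = 83/132651, g'(26/51) = 11165/867, so s_2 = (26/51) − (83/132651)/(11165/867) = 870787/1708245.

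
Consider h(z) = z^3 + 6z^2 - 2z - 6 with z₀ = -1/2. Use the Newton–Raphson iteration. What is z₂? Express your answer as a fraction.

h'(z) = 3z^2 + 12z - 2.
h(-1/2) = -29/8, h'(-1/2) = -29/4, so z₁ = (-1/2) - (-29/8)/(-29/4) = -1.
h(-1) = 1, h'(-1) = -11, so z₂ = (-1) - 1/(-11) = -10/11.

-10/11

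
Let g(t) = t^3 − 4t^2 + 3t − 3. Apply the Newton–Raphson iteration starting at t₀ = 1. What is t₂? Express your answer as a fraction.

g'(t) = 3t^2 − 8t + 3.
g(1) = −3, g'(1) = −2, so t₁ = 1 − (−3)/(−2) = −1/2.
g(−1/2) = −45/8, g'(−1/2) = 31/4, so t₂ = (−1/2) − (−45/8)/(31/4) = 7/31.

7/31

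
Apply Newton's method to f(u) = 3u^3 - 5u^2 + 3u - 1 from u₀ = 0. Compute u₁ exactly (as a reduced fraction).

1/3

f'(u) = 9u^2 - 10u + 3.
f(0) = -1, f'(0) = 3, so u₁ = 0 - (-1)/3 = 1/3.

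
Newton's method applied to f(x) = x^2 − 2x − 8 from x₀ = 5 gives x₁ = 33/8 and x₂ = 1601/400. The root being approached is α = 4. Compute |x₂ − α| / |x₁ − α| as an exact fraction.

1/50

x₁ − α = 33/8 − 4 = 1/8, so |x₁ − α| = 1/8.
x₂ − α = 1601/400 − 4 = 1/400, so |x₂ − α| = 1/400.
Ratio = (1/400) / (1/8) = 1/50.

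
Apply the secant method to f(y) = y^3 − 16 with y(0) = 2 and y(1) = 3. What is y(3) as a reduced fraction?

f(2) = −8, f(3) = 11. y(2) = 3 − 11·(3 − 2)/(11 − (−8)) = 46/19.
f(3) = 11, f(46/19) = −12408/6859. y(3) = (46/19) − (−12408/6859)·((46/19) − 3)/((−12408/6859) − 11) = 19990/7987.

19990/7987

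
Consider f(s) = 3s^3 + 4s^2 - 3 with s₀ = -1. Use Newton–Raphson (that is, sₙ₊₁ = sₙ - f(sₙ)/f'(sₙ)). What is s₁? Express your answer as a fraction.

f'(s) = 9s^2 + 8s.
f(-1) = -2, f'(-1) = 1, so s₁ = (-1) - (-2)/1 = 1.

1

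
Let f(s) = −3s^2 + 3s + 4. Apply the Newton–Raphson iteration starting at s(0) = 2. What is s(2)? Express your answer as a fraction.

364/207

f'(s) = −6s + 3.
f(2) = −2, f'(2) = −9, so s(1) = 2 − (−2)/(−9) = 16/9.
f(16/9) = −4/27, f'(16/9) = −23/3, so s(2) = (16/9) − (−4/27)/(−23/3) = 364/207.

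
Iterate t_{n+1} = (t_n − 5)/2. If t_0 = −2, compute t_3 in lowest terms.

−37/8

t_1 = ((−2) − 5)/2 = −7/2.
t_2 = ((−7/2) − 5)/2 = −17/4.
t_3 = ((−17/4) − 5)/2 = −37/8.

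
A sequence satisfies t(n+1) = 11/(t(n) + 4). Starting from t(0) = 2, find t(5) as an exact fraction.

t(1) = 11/(2 + 4) = 11/6.
t(2) = 11/(11/6 + 4) = 66/35.
t(3) = 11/(66/35 + 4) = 385/206.
t(4) = 11/(385/206 + 4) = 2266/1209.
t(5) = 11/(2266/1209 + 4) = 13299/7102.

13299/7102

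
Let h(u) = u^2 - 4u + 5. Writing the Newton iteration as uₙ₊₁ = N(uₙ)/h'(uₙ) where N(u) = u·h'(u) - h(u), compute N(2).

h'(u) = 2u - 4.
N(u) = u·h'(u) - h(u) = u·(2u - 4) - (u^2 - 4u + 5) = u^2 - 5.
N(2) = -1.

-1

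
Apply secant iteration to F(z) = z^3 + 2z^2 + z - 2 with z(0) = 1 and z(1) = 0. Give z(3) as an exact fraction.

8/9

F(1) = 2, F(0) = -2. z(2) = 0 - (-2)·(0 - 1)/((-2) - 2) = 1/2.
F(0) = -2, F(1/2) = -7/8. z(3) = (1/2) - (-7/8)·((1/2) - 0)/((-7/8) - (-2)) = 8/9.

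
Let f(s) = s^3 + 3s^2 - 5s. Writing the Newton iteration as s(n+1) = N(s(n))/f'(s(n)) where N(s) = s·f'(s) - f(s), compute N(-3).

-27

f'(s) = 3s^2 + 6s - 5.
N(s) = s·f'(s) - f(s) = s·(3s^2 + 6s - 5) - (s^3 + 3s^2 - 5s) = 2s^3 + 3s^2.
N(-3) = -27.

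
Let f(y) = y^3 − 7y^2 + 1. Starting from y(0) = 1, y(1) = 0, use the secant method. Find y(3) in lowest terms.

f(1) = −5, f(0) = 1. y(2) = 0 − 1·(0 − 1)/(1 − (−5)) = 1/6.
f(0) = 1, f(1/6) = 175/216. y(3) = (1/6) − (175/216)·((1/6) − 0)/((175/216) − 1) = 36/41.

36/41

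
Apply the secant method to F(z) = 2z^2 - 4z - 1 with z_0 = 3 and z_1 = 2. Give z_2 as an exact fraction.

13/6

F(3) = 5, F(2) = -1. z_2 = 2 - (-1)·(2 - 3)/((-1) - 5) = 13/6.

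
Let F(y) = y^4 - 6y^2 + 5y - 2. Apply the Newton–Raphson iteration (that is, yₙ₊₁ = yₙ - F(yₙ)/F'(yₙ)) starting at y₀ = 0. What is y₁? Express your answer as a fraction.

2/5

F'(y) = 4y^3 - 12y + 5.
F(0) = -2, F'(0) = 5, so y₁ = 0 - (-2)/5 = 2/5.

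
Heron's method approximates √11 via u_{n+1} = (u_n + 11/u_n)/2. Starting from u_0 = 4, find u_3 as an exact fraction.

u_1 = (4 + 11/4)/2 = 27/8.
u_2 = (27/8 + 11/(27/8))/2 = 1433/432.
u_3 = (1433/432 + 11/(1433/432))/2 = 4106353/1238112.

4106353/1238112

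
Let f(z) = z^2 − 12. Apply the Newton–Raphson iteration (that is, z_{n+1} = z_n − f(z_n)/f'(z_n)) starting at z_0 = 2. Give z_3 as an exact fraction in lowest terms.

f'(z) = 2z.
f(2) = −8, f'(2) = 4, so z_1 = 2 − (−8)/4 = 4.
f(4) = 4, f'(4) = 8, so z_2 = 4 − 4/8 = 7/2.
f(7/2) = 1/4, f'(7/2) = 7, so z_3 = (7/2) − (1/4)/7 = 97/28.

97/28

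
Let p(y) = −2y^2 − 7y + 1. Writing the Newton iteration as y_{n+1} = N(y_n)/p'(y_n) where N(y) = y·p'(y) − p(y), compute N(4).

−33

p'(y) = −4y − 7.
N(y) = y·p'(y) − p(y) = y·(−4y − 7) − (−2y^2 − 7y + 1) = −2y^2 − 1.
N(4) = −33.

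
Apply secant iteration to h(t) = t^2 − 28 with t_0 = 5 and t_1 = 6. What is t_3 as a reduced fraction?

164/31

h(5) = −3, h(6) = 8. t_2 = 6 − 8·(6 − 5)/(8 − (−3)) = 58/11.
h(6) = 8, h(58/11) = −24/121. t_3 = (58/11) − (−24/121)·((58/11) − 6)/((−24/121) − 8) = 164/31.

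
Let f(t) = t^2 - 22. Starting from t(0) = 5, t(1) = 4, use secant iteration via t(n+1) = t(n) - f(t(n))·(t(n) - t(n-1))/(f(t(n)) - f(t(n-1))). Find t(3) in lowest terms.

f(5) = 3, f(4) = -6. t(2) = 4 - (-6)·(4 - 5)/((-6) - 3) = 14/3.
f(4) = -6, f(14/3) = -2/9. t(3) = (14/3) - (-2/9)·((14/3) - 4)/((-2/9) - (-6)) = 61/13.

61/13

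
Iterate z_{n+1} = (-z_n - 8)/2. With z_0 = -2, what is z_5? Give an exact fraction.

-43/16

z_1 = (-(-2) - 8)/2 = -3.
z_2 = (-(-3) - 8)/2 = -5/2.
z_3 = (-(-5/2) - 8)/2 = -11/4.
z_4 = (-(-11/4) - 8)/2 = -21/8.
z_5 = (-(-21/8) - 8)/2 = -43/16.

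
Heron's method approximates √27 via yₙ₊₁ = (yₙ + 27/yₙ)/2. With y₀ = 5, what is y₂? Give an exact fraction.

1351/260

y₁ = (5 + 27/5)/2 = 26/5.
y₂ = (26/5 + 27/(26/5))/2 = 1351/260.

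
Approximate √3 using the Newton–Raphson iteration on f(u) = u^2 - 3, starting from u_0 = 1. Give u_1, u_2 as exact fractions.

f'(u) = 2u.
f(1) = -2, f'(1) = 2, so u_1 = 1 - (-2)/2 = 2.
f(2) = 1, f'(2) = 4, so u_2 = 2 - 1/4 = 7/4.

u_1 = 2, u_2 = 7/4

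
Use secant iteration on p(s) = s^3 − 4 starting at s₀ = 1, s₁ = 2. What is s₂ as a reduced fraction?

10/7

p(1) = −3, p(2) = 4. s₂ = 2 − 4·(2 − 1)/(4 − (−3)) = 10/7.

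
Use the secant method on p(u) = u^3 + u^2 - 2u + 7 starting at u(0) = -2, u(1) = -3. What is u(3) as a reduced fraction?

-6123/2281

p(-2) = 7, p(-3) = -5. u(2) = (-3) - (-5)·((-3) - (-2))/((-5) - 7) = -31/12.
p(-3) = -5, p(-31/12) = 2765/1728. u(3) = (-31/12) - (2765/1728)·((-31/12) - (-3))/((2765/1728) - (-5)) = -6123/2281.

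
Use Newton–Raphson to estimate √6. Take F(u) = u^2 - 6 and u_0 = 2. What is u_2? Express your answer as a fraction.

F'(u) = 2u.
F(2) = -2, F'(2) = 4, so u_1 = 2 - (-2)/4 = 5/2.
F(5/2) = 1/4, F'(5/2) = 5, so u_2 = (5/2) - (1/4)/5 = 49/20.

49/20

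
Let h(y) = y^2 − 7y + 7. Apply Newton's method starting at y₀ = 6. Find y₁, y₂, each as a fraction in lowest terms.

y₁ = 29/5, y₂ = 666/115

h'(y) = 2y − 7.
h(6) = 1, h'(6) = 5, so y₁ = 6 − 1/5 = 29/5.
h(29/5) = 1/25, h'(29/5) = 23/5, so y₂ = (29/5) − (1/25)/(23/5) = 666/115.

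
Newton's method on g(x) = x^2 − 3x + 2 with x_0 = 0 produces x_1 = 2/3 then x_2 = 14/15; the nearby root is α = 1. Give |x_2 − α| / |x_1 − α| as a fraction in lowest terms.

1/5

x_1 − α = 2/3 − 1 = −1/3, so |x_1 − α| = 1/3.
x_2 − α = 14/15 − 1 = −1/15, so |x_2 − α| = 1/15.
Ratio = (1/15) / (1/3) = 1/5.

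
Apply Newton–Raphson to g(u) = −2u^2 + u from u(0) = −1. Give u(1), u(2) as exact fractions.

g'(u) = −4u + 1.
g(−1) = −3, g'(−1) = 5, so u(1) = (−1) − (−3)/5 = −2/5.
g(−2/5) = −18/25, g'(−2/5) = 13/5, so u(2) = (−2/5) − (−18/25)/(13/5) = −8/65.

u(1) = −2/5, u(2) = −8/65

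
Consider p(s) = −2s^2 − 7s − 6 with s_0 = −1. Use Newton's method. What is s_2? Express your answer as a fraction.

p'(s) = −4s − 7.
p(−1) = −1, p'(−1) = −3, so s_1 = (−1) − (−1)/(−3) = −4/3.
p(−4/3) = −2/9, p'(−4/3) = −5/3, so s_2 = (−4/3) − (−2/9)/(−5/3) = −22/15.

−22/15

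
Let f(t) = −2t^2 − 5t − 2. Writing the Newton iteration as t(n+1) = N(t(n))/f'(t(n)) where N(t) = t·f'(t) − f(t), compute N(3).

−16

f'(t) = −4t − 5.
N(t) = t·f'(t) − f(t) = t·(−4t − 5) − (−2t^2 − 5t − 2) = −2t^2 + 2.
N(3) = −16.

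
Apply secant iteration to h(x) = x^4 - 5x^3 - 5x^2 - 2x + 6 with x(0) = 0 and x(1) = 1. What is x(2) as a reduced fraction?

6/11

h(0) = 6, h(1) = -5. x(2) = 1 - (-5)·(1 - 0)/((-5) - 6) = 6/11.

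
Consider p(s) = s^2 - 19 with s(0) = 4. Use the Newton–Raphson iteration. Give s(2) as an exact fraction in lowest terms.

2441/560

p'(s) = 2s.
p(4) = -3, p'(4) = 8, so s(1) = 4 - (-3)/8 = 35/8.
p(35/8) = 9/64, p'(35/8) = 35/4, so s(2) = (35/8) - (9/64)/(35/4) = 2441/560.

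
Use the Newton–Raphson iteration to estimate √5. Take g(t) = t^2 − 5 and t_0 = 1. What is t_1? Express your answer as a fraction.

3

g'(t) = 2t.
g(1) = −4, g'(1) = 2, so t_1 = 1 − (−4)/2 = 3.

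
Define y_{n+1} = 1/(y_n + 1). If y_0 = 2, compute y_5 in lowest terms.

y_1 = 1/(2 + 1) = 1/3.
y_2 = 1/(1/3 + 1) = 3/4.
y_3 = 1/(3/4 + 1) = 4/7.
y_4 = 1/(4/7 + 1) = 7/11.
y_5 = 1/(7/11 + 1) = 11/18.

11/18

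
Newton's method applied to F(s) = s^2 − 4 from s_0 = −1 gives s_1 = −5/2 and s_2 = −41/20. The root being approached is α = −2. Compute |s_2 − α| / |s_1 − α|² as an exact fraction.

s_1 − α = −5/2 − (−2) = −5/2 + 2 = −1/2, so |s_1 − α| = 1/2.
s_2 − α = −41/20 − (−2) = −41/20 + 2 = −1/20, so |s_2 − α| = 1/20.
|s_1 − α|² = 1/4.
Ratio = (1/20) / (1/4) = 1/5.

1/5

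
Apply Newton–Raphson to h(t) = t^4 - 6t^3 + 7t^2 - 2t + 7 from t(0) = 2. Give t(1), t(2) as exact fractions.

t(1) = 27/14, t(2) = 981145/509264

h'(t) = 4t^3 - 18t^2 + 14t - 2.
h(2) = -1, h'(2) = -14, so t(1) = 2 - (-1)/(-14) = 27/14.
h(27/14) = -1007/38416, h'(27/14) = -4547/343, so t(2) = (27/14) - (-1007/38416)/(-4547/343) = 981145/509264.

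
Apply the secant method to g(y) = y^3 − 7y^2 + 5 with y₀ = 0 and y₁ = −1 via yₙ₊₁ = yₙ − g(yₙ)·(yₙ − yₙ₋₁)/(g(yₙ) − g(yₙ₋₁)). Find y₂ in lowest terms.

−5/8

g(0) = 5, g(−1) = −3. y₂ = (−1) − (−3)·((−1) − 0)/((−3) − 5) = −5/8.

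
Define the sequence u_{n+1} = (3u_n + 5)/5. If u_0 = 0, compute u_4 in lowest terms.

272/125

u_1 = (3·0 + 5)/5 = 1.
u_2 = (3·1 + 5)/5 = 8/5.
u_3 = (3·(8/5) + 5)/5 = 49/25.
u_4 = (3·(49/25) + 5)/5 = 272/125.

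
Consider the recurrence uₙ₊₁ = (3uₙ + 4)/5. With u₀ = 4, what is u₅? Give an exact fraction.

6736/3125

u₁ = (3·4 + 4)/5 = 16/5.
u₂ = (3·(16/5) + 4)/5 = 68/25.
u₃ = (3·(68/25) + 4)/5 = 304/125.
u₄ = (3·(304/125) + 4)/5 = 1412/625.
u₅ = (3·(1412/625) + 4)/5 = 6736/3125.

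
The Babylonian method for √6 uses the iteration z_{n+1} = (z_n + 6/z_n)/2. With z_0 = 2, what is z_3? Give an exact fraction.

4801/1960

z_1 = (2 + 6/2)/2 = 5/2.
z_2 = (5/2 + 6/(5/2))/2 = 49/20.
z_3 = (49/20 + 6/(49/20))/2 = 4801/1960.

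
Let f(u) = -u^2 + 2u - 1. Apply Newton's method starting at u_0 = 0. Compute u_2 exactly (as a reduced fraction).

f'(u) = -2u + 2.
f(0) = -1, f'(0) = 2, so u_1 = 0 - (-1)/2 = 1/2.
f(1/2) = -1/4, f'(1/2) = 1, so u_2 = (1/2) - (-1/4)/1 = 3/4.

3/4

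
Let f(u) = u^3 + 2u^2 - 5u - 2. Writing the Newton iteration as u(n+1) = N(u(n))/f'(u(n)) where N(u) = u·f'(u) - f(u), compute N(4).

162

f'(u) = 3u^2 + 4u - 5.
N(u) = u·f'(u) - f(u) = u·(3u^2 + 4u - 5) - (u^3 + 2u^2 - 5u - 2) = 2u^3 + 2u^2 + 2.
N(4) = 162.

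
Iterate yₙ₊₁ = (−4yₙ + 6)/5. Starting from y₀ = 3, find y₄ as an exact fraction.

1014/625

y₁ = (−4·3 + 6)/5 = −6/5.
y₂ = (−4·(−6/5) + 6)/5 = 54/25.
y₃ = (−4·(54/25) + 6)/5 = −66/125.
y₄ = (−4·(−66/125) + 6)/5 = 1014/625.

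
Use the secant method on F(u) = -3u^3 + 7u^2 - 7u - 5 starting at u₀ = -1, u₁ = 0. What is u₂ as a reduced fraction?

F(-1) = 12, F(0) = -5. u₂ = 0 - (-5)·(0 - (-1))/((-5) - 12) = -5/17.

-5/17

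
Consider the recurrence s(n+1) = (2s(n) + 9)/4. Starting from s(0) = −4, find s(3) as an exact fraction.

s(1) = (2·(−4) + 9)/4 = 1/4.
s(2) = (2·(1/4) + 9)/4 = 19/8.
s(3) = (2·(19/8) + 9)/4 = 55/16.

55/16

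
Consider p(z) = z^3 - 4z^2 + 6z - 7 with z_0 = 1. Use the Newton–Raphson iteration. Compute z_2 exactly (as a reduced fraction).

157/41

p'(z) = 3z^2 - 8z + 6.
p(1) = -4, p'(1) = 1, so z_1 = 1 - (-4)/1 = 5.
p(5) = 48, p'(5) = 41, so z_2 = 5 - 48/41 = 157/41.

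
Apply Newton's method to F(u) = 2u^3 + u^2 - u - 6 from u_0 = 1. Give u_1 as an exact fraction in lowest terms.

F'(u) = 6u^2 + 2u - 1.
F(1) = -4, F'(1) = 7, so u_1 = 1 - (-4)/7 = 11/7.

11/7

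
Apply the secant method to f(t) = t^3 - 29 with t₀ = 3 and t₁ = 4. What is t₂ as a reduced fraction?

f(3) = -2, f(4) = 35. t₂ = 4 - 35·(4 - 3)/(35 - (-2)) = 113/37.

113/37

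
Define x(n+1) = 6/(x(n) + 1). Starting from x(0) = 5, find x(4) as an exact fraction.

12/5

x(1) = 6/(5 + 1) = 1.
x(2) = 6/(1 + 1) = 3.
x(3) = 6/(3 + 1) = 3/2.
x(4) = 6/(3/2 + 1) = 12/5.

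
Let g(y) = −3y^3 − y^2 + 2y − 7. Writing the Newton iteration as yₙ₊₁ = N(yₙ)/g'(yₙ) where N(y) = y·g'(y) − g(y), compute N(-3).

g'(y) = −9y^2 − 2y + 2.
N(y) = y·g'(y) − g(y) = y·(−9y^2 − 2y + 2) − (−3y^3 − y^2 + 2y − 7) = −6y^3 − y^2 + 7.
N(-3) = 160.

160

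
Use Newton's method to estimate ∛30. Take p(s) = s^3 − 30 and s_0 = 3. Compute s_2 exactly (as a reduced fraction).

p'(s) = 3s^2.
p(3) = −3, p'(3) = 27, so s_1 = 3 − (−3)/27 = 28/9.
p(28/9) = 82/729, p'(28/9) = 784/27, so s_2 = (28/9) − (82/729)/(784/27) = 32887/10584.

32887/10584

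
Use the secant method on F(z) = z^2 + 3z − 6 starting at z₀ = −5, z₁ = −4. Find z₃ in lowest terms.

F(−5) = 4, F(−4) = −2. z₂ = (−4) − (−2)·((−4) − (−5))/((−2) − 4) = −13/3.
F(−4) = −2, F(−13/3) = −2/9. z₃ = (−13/3) − (−2/9)·((−13/3) − (−4))/((−2/9) − (−2)) = −35/8.

−35/8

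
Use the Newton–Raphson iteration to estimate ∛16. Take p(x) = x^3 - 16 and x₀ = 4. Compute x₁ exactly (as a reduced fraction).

3

p'(x) = 3x^2.
p(4) = 48, p'(4) = 48, so x₁ = 4 - 48/48 = 3.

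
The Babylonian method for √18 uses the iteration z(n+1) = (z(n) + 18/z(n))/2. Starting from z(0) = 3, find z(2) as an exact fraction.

17/4

z(1) = (3 + 18/3)/2 = 9/2.
z(2) = (9/2 + 18/(9/2))/2 = 17/4.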